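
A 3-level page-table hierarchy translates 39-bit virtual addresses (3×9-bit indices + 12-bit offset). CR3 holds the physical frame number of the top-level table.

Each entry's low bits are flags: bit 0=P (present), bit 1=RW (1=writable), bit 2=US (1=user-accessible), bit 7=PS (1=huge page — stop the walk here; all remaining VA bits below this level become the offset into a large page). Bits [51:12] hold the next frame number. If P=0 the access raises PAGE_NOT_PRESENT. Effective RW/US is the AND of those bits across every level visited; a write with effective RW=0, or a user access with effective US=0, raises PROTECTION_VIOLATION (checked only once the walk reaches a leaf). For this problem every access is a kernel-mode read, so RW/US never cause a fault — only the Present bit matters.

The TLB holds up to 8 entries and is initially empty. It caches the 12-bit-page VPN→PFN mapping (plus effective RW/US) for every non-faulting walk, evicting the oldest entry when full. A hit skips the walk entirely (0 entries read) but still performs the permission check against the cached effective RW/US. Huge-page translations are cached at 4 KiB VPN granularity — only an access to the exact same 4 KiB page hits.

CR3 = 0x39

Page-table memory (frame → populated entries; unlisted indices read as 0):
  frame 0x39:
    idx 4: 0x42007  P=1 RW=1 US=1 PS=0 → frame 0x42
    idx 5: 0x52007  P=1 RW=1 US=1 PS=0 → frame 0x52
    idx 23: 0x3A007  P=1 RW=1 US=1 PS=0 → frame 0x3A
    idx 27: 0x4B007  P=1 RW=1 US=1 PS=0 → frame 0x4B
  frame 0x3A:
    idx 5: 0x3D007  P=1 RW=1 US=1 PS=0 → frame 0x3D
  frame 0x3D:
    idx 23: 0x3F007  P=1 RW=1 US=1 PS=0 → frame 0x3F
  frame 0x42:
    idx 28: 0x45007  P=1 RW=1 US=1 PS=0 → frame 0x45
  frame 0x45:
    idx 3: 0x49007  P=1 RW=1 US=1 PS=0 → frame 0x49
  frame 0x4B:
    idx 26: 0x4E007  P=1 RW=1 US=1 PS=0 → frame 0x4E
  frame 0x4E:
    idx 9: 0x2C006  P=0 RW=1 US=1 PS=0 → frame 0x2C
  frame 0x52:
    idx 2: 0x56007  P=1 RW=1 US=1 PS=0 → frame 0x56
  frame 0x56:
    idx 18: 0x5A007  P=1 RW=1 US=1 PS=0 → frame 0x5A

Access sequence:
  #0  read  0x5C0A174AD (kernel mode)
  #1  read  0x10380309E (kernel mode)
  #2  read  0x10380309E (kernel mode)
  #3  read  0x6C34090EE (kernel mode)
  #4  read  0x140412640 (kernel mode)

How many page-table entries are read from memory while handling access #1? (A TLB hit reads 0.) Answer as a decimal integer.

Walk each access:
#0 VA=0x5C0A174AD (r,kernel):
  lvl0: tbl 0x39, slot 23 ⇒ 0x3A007 (P1/RW1/US1/PS0)
  lvl1: tbl 0x3A, slot 5 ⇒ 0x3D007 (P1/RW1/US1/PS0)
  lvl2: tbl 0x3D, slot 23 ⇒ 0x3F007 (P1/RW1/US1/PS0)
  ✓ 0x3F4AD  — 3 lookups
#1 VA=0x10380309E (r,kernel):
  lvl0: tbl 0x39, slot 4 ⇒ 0x42007 (P1/RW1/US1/PS0)
  lvl1: tbl 0x42, slot 28 ⇒ 0x45007 (P1/RW1/US1/PS0)
  lvl2: tbl 0x45, slot 3 ⇒ 0x49007 (P1/RW1/US1/PS0)
  ✓ 0x4909E  — 3 lookups
#2 VA=0x10380309E (r,kernel):
  TLB hit vpn=0x103803 → PA=0x4909E
#3 VA=0x6C34090EE (r,kernel):
  lvl0: tbl 0x39, slot 27 ⇒ 0x4B007 (P1/RW1/US1/PS0)
  lvl1: tbl 0x4B, slot 26 ⇒ 0x4E007 (P1/RW1/US1/PS0)
  lvl2: tbl 0x4E, slot 9 ⇒ 0x2C006 (P0/RW1/US1/PS0)
  ⇒ fault: PAGE_NOT_PRESENT  — 3 lookups
#4 VA=0x140412640 (r,kernel):
  lvl0: tbl 0x39, slot 5 ⇒ 0x52007 (P1/RW1/US1/PS0)
  lvl1: tbl 0x52, slot 2 ⇒ 0x56007 (P1/RW1/US1/PS0)
  lvl2: tbl 0x56, slot 18 ⇒ 0x5A007 (P1/RW1/US1/PS0)
  ✓ 0x5A640  — 3 lookups

Entries read for #1: 3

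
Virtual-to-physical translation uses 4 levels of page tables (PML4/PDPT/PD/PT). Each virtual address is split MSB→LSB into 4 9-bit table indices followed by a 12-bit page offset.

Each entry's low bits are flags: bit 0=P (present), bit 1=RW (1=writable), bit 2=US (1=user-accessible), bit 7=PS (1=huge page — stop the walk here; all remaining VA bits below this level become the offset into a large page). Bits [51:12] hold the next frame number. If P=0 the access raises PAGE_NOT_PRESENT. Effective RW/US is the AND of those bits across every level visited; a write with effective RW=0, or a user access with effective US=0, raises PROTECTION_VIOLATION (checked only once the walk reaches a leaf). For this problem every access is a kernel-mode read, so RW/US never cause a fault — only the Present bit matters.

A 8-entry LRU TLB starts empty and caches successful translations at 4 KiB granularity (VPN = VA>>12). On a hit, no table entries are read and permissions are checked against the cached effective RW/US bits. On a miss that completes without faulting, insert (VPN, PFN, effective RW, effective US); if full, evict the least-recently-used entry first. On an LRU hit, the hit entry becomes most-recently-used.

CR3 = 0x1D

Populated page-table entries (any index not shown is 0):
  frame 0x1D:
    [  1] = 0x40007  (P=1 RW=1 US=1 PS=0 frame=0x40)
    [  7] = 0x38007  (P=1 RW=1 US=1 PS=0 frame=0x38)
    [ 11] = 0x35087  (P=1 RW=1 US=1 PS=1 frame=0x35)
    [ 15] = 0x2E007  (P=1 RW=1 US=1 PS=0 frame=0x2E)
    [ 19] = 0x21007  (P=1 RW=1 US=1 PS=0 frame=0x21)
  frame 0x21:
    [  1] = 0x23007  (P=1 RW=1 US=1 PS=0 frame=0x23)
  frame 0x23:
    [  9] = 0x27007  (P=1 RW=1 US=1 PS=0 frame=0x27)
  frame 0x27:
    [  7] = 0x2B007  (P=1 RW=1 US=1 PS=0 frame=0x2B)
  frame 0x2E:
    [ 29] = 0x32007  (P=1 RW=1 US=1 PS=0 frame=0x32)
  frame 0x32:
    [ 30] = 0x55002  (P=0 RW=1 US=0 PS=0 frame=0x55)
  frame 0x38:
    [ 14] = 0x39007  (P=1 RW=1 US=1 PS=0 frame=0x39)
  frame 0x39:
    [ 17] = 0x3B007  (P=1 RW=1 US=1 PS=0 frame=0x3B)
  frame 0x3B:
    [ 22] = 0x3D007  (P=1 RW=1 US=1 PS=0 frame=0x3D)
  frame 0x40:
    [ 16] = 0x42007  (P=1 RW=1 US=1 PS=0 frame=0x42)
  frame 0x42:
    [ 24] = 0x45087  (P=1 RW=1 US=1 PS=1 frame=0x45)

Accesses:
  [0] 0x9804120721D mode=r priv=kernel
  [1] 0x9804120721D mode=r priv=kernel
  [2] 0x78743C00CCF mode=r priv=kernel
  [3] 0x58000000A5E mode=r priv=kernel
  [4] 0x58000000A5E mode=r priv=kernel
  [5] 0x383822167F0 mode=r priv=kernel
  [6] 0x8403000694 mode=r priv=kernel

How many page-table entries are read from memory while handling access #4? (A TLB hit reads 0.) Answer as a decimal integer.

Walk each access:
#0 VA=0x9804120721D (r,kernel):
  [0] read 0x1D idx=19: raw=0x21007 flags P=1 W=1 U=1 S=0
  [1] read 0x21 idx=1: raw=0x23007 flags P=1 W=1 U=1 S=0
  [2] read 0x23 idx=9: raw=0x27007 flags P=1 W=1 U=1 S=0
  [3] read 0x27 idx=7: raw=0x2B007 flags P=1 W=1 U=1 S=0
  ⇒ phys 0x2B21D  [4 reads]
#1 VA=0x9804120721D (r,kernel):
  TLB hit vpn=0x98041207 → PA=0x2B21D
#2 VA=0x78743C00CCF (r,kernel):
  [0] read 0x1D idx=15: raw=0x2E007 flags P=1 W=1 U=1 S=0
  [1] read 0x2E idx=29: raw=0x32007 flags P=1 W=1 U=1 S=0
  [2] read 0x32 idx=30: raw=0x55002 flags P=0 W=1 U=0 S=0
  ✗ PAGE_NOT_PRESENT  [3 reads]
#3 VA=0x58000000A5E (r,kernel):
  [0] read 0x1D idx=11: raw=0x35087 flags P=1 W=1 U=1 S=1
  ⇒ phys 0x35A5E (huge @L0)  [1 reads]
#4 VA=0x58000000A5E (r,kernel):
  TLB hit vpn=0x58000000 → PA=0x35A5E
#5 VA=0x383822167F0 (r,kernel):
  [0] read 0x1D idx=7: raw=0x38007 flags P=1 W=1 U=1 S=0
  [1] read 0x38 idx=14: raw=0x39007 flags P=1 W=1 U=1 S=0
  [2] read 0x39 idx=17: raw=0x3B007 flags P=1 W=1 U=1 S=0
  [3] read 0x3B idx=22: raw=0x3D007 flags P=1 W=1 U=1 S=0
  ⇒ phys 0x3D7F0  [4 reads]
#6 VA=0x8403000694 (r,kernel):
  [0] read 0x1D idx=1: raw=0x40007 flags P=1 W=1 U=1 S=0
  [1] read 0x40 idx=16: raw=0x42007 flags P=1 W=1 U=1 S=0
  [2] read 0x42 idx=24: raw=0x45087 flags P=1 W=1 U=1 S=1
  ⇒ phys 0x45694 (huge @L2)  [3 reads]

Entries read for #4: 0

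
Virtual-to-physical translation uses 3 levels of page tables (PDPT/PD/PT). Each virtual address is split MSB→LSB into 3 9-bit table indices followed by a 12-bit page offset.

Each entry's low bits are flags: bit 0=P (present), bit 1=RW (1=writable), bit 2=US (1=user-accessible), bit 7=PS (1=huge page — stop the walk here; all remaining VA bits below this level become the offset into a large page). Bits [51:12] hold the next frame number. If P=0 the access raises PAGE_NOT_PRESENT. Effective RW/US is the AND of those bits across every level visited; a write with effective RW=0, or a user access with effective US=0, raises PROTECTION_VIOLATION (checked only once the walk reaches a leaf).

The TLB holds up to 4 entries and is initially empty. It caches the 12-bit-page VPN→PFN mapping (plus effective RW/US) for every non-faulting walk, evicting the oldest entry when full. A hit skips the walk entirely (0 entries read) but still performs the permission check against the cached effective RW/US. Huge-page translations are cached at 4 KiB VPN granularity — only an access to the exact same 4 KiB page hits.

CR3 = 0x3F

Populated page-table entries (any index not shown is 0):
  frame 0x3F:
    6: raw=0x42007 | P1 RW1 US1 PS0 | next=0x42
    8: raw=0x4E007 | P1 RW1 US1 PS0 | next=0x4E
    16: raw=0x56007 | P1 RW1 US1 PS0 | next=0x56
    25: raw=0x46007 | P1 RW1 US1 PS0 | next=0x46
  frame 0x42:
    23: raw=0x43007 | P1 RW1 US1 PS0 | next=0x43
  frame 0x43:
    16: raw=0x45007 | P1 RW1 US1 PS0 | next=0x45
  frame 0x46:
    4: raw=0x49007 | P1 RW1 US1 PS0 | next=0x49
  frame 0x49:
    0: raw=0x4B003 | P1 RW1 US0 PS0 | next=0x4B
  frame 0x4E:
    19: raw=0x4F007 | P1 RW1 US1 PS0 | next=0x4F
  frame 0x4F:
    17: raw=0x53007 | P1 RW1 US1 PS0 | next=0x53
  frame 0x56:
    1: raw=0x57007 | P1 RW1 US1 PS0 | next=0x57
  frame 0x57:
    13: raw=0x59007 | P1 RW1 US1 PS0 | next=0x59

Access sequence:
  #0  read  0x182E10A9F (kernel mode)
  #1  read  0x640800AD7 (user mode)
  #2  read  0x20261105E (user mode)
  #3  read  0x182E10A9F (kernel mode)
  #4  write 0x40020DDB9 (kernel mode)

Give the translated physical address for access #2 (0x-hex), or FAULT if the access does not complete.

Trace:
#0 VA=0x182E10A9F (r,kernel):
  L0 @0x3F[6] → 0x42007  P=1,RW=1,US=1,PS=0
  L1 @0x42[23] → 0x43007  P=1,RW=1,US=1,PS=0
  L2 @0x43[16] → 0x45007  P=1,RW=1,US=1,PS=0
  ⇒ phys 0x45A9F  [3 reads]
#1 VA=0x640800AD7 (r,user):
  L0 @0x3F[25] → 0x46007  P=1,RW=1,US=1,PS=0
  L1 @0x46[4] → 0x49007  P=1,RW=1,US=1,PS=0
  L2 @0x49[0] → 0x4B003  P=1,RW=1,US=0,PS=0
  ✗ PROTECTION_VIOLATION  [3 reads]
#2 VA=0x20261105E (r,user):
  L0 @0x3F[8] → 0x4E007  P=1,RW=1,US=1,PS=0
  L1 @0x4E[19] → 0x4F007  P=1,RW=1,US=1,PS=0
  L2 @0x4F[17] → 0x53007  P=1,RW=1,US=1,PS=0
  ⇒ phys 0x5305E  [3 reads]
#3 VA=0x182E10A9F (r,kernel):
  TLB hit vpn=0x182E10 → PA=0x45A9F
#4 VA=0x40020DDB9 (w,kernel):
  L0 @0x3F[16] → 0x56007  P=1,RW=1,US=1,PS=0
  L1 @0x56[1] → 0x57007  P=1,RW=1,US=1,PS=0
  L2 @0x57[13] → 0x59007  P=1,RW=1,US=1,PS=0
  ⇒ phys 0x59DB9  [3 reads]

Access #2 PA: 0x5305E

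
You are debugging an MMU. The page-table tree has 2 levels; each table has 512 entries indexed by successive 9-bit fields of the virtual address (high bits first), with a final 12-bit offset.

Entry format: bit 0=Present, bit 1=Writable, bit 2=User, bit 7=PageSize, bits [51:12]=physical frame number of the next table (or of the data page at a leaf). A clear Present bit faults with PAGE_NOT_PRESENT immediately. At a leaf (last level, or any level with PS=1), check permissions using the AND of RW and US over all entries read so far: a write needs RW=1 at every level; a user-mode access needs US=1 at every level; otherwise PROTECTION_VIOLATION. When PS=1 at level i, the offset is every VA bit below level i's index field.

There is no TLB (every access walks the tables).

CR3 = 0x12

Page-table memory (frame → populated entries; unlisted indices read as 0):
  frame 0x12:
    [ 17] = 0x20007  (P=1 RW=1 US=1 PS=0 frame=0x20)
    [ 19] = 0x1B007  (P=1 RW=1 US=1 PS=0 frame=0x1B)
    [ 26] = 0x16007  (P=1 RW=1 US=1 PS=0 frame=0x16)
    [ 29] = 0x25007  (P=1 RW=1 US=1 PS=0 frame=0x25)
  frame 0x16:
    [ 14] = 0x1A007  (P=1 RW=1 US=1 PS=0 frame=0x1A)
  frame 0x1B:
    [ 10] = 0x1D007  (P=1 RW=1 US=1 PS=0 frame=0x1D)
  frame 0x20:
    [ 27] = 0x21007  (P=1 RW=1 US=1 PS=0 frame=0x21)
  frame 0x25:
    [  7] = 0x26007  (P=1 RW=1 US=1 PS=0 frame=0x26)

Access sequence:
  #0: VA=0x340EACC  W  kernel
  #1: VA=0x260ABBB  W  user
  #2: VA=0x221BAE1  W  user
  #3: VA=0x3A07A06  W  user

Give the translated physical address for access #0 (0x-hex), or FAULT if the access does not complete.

Per-access translation:
#0 VA=0x340EACC (w,kernel):
  [0] read 0x12 idx=26: raw=0x16007 flags P=1 W=1 U=1 S=0
  [1] read 0x16 idx=14: raw=0x1A007 flags P=1 W=1 U=1 S=0
  → PA=0x1AACC  (2 entries read)
#1 VA=0x260ABBB (w,user):
  [0] read 0x12 idx=19: raw=0x1B007 flags P=1 W=1 U=1 S=0
  [1] read 0x1B idx=10: raw=0x1D007 flags P=1 W=1 U=1 S=0
  → PA=0x1DBBB  (2 entries read)
#2 VA=0x221BAE1 (w,user):
  [0] read 0x12 idx=17: raw=0x20007 flags P=1 W=1 U=1 S=0
  [1] read 0x20 idx=27: raw=0x21007 flags P=1 W=1 U=1 S=0
  → PA=0x21AE1  (2 entries read)
#3 VA=0x3A07A06 (w,user):
  [0] read 0x12 idx=29: raw=0x25007 flags P=1 W=1 U=1 S=0
  [1] read 0x25 idx=7: raw=0x26007 flags P=1 W=1 U=1 S=0
  → PA=0x26A06  (2 entries read)

Access #0 PA: 0x1AACC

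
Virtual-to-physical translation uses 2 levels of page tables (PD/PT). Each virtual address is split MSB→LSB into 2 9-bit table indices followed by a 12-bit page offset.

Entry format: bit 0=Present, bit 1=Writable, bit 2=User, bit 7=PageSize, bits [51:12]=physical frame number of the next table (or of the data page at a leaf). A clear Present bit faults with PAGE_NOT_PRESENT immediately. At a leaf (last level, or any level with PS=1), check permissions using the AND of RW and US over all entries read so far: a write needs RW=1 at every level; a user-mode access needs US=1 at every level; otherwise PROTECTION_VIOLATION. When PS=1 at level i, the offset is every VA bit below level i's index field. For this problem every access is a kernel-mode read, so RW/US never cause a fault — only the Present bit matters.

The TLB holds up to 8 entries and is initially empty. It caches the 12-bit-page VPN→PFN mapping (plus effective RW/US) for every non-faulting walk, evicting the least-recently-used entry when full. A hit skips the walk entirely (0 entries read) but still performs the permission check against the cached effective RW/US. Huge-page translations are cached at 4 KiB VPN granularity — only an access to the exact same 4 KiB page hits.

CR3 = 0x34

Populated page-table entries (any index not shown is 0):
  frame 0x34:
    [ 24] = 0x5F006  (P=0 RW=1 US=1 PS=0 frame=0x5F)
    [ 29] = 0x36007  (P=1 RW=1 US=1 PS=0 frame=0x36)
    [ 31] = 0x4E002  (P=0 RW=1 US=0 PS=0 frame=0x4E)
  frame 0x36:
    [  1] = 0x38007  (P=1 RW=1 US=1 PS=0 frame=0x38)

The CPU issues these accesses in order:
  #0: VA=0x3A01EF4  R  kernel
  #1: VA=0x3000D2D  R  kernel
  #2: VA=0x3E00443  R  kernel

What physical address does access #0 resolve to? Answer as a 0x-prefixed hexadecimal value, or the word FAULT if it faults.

Trace:
#0 VA=0x3A01EF4 (r,kernel):
  L0 @0x34[29] → 0x36007  P=1,RW=1,US=1,PS=0
  L1 @0x36[1] → 0x38007  P=1,RW=1,US=1,PS=0
  ⇒ phys 0x38EF4  [2 reads]
#1 VA=0x3000D2D (r,kernel):
  L0 @0x34[24] → 0x5F006  P=0,RW=1,US=1,PS=0
  ⇒ fault: PAGE_NOT_PRESENT  — 1 lookups
#2 VA=0x3E00443 (r,kernel):
  L0 @0x34[31] → 0x4E002  P=0,RW=1,US=0,PS=0
  ⇒ fault: PAGE_NOT_PRESENT  — 1 lookups

Access #0 PA: 0x38EF4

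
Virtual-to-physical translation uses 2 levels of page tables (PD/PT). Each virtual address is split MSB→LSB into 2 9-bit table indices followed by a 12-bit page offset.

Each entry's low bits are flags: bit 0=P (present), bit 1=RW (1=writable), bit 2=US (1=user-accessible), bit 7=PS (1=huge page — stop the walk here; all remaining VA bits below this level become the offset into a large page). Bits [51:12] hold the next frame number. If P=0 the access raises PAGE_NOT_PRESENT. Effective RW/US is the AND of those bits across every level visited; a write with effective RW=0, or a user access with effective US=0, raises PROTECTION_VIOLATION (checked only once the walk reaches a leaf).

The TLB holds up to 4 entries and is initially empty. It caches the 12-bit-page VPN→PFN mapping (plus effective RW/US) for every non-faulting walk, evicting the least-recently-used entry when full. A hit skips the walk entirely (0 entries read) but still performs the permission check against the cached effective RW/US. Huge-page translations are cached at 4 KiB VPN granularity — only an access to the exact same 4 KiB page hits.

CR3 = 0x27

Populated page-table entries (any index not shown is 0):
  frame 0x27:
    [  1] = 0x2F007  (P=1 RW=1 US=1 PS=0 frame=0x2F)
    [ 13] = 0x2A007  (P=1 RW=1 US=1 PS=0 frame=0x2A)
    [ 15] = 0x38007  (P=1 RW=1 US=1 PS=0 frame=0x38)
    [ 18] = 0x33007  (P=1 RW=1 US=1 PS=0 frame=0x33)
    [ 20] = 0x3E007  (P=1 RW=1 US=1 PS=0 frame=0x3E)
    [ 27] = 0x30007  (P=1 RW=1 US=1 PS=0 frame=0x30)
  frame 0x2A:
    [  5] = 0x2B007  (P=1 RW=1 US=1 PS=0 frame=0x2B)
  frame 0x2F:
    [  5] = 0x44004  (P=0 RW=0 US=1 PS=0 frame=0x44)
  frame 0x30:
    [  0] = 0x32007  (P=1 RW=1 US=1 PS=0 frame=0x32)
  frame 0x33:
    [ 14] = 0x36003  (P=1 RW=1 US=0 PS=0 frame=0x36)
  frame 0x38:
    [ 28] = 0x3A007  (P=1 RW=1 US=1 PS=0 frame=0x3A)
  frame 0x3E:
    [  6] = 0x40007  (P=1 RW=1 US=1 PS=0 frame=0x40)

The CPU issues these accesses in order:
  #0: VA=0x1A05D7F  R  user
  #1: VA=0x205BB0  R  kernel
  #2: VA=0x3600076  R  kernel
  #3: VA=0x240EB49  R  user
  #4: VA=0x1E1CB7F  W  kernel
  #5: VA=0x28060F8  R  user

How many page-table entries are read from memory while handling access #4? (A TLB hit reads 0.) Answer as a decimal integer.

Per-access translation:
#0 VA=0x1A05D7F (r,user):
  L0: frame=0x27 idx=13 entry=0x2A007 [P=1 RW=1 US=1 PS=0]
  L1: frame=0x2A idx=5 entry=0x2B007 [P=1 RW=1 US=1 PS=0]
  ✓ 0x2BD7F  — 2 lookups
#1 VA=0x205BB0 (r,kernel):
  L0: frame=0x27 idx=1 entry=0x2F007 [P=1 RW=1 US=1 PS=0]
  L1: frame=0x2F idx=5 entry=0x44004 [P=0 RW=0 US=1 PS=0]
  → PAGE_NOT_PRESENT  (2 entries read)
#2 VA=0x3600076 (r,kernel):
  L0: frame=0x27 idx=27 entry=0x30007 [P=1 RW=1 US=1 PS=0]
  L1: frame=0x30 idx=0 entry=0x32007 [P=1 RW=1 US=1 PS=0]
  ✓ 0x32076  — 2 lookups
#3 VA=0x240EB49 (r,user):
  L0: frame=0x27 idx=18 entry=0x33007 [P=1 RW=1 US=1 PS=0]
  L1: frame=0x33 idx=14 entry=0x36003 [P=1 RW=1 US=0 PS=0]
  → PROTECTION_VIOLATION  (2 entries read)
#4 VA=0x1E1CB7F (w,kernel):
  L0: frame=0x27 idx=15 entry=0x38007 [P=1 RW=1 US=1 PS=0]
  L1: frame=0x38 idx=28 entry=0x3A007 [P=1 RW=1 US=1 PS=0]
  ✓ 0x3AB7F  — 2 lookups
#5 VA=0x28060F8 (r,user):
  L0: frame=0x27 idx=20 entry=0x3E007 [P=1 RW=1 US=1 PS=0]
  L1: frame=0x3E idx=6 entry=0x40007 [P=1 RW=1 US=1 PS=0]
  ✓ 0x400F8  — 2 lookups

Entries read for #4: 2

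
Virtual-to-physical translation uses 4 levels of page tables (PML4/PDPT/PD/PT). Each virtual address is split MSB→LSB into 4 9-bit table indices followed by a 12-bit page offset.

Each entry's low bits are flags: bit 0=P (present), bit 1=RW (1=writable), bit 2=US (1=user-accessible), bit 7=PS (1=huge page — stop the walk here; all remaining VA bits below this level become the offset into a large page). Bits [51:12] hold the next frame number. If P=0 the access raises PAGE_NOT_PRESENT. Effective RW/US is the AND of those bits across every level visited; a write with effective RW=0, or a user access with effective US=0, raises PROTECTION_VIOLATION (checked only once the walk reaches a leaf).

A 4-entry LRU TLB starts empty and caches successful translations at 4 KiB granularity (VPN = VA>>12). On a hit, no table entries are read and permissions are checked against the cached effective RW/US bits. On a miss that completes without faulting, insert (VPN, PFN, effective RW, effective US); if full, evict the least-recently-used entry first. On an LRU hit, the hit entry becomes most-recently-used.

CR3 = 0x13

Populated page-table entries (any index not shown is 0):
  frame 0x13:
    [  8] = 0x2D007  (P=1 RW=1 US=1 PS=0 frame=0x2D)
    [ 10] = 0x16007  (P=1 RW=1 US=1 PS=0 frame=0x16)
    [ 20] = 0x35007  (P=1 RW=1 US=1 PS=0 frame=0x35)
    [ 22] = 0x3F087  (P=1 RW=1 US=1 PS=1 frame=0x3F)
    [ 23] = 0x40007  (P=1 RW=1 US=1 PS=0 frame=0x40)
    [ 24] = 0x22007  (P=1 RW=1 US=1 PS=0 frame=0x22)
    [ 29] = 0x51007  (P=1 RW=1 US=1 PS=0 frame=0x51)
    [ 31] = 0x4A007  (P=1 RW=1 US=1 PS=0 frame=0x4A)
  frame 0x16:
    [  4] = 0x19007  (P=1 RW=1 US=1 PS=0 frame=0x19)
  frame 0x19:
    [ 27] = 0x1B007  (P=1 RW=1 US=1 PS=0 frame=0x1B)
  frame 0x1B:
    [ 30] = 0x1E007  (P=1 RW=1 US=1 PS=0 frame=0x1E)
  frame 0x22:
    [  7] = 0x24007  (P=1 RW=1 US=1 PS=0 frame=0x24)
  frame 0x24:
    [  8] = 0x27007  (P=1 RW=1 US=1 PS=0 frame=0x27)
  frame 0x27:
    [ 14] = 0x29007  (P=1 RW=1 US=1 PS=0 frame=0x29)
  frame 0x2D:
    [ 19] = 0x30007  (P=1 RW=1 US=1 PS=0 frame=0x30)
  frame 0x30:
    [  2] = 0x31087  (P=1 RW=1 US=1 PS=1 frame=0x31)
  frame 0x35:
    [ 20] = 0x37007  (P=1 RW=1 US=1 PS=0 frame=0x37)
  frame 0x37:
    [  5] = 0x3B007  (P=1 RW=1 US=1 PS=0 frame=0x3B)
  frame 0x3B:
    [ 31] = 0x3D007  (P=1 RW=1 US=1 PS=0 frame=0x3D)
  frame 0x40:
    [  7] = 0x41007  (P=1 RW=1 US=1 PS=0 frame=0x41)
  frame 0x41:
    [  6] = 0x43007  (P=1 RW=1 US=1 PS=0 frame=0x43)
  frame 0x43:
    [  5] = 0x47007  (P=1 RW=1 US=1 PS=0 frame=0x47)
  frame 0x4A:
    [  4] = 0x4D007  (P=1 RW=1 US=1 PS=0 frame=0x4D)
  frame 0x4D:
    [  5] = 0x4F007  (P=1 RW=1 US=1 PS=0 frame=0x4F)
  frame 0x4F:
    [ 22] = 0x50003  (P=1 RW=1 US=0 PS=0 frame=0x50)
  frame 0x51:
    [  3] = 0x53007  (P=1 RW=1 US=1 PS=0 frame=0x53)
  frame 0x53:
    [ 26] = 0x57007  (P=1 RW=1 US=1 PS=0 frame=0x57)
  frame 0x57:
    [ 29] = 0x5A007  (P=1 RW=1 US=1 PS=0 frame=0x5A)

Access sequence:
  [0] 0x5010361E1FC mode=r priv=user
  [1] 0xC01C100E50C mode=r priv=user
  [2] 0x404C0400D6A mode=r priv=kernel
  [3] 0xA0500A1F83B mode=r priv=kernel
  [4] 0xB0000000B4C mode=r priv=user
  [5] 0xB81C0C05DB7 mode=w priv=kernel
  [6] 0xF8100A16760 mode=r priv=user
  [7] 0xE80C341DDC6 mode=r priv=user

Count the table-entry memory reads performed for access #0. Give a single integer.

Per-access translation:
#0 VA=0x5010361E1FC (r,user):
  [0] read 0x13 idx=10: raw=0x16007 flags P=1 W=1 U=1 S=0
  [1] read 0x16 idx=4: raw=0x19007 flags P=1 W=1 U=1 S=0
  [2] read 0x19 idx=27: raw=0x1B007 flags P=1 W=1 U=1 S=0
  [3] read 0x1B idx=30: raw=0x1E007 flags P=1 W=1 U=1 S=0
  ⇒ phys 0x1E1FC  [4 reads]
#1 VA=0xC01C100E50C (r,user):
  [0] read 0x13 idx=24: raw=0x22007 flags P=1 W=1 U=1 S=0
  [1] read 0x22 idx=7: raw=0x24007 flags P=1 W=1 U=1 S=0
  [2] read 0x24 idx=8: raw=0x27007 flags P=1 W=1 U=1 S=0
  [3] read 0x27 idx=14: raw=0x29007 flags P=1 W=1 U=1 S=0
  ⇒ phys 0x2950C  [4 reads]
#2 VA=0x404C0400D6A (r,kernel):
  [0] read 0x13 idx=8: raw=0x2D007 flags P=1 W=1 U=1 S=0
  [1] read 0x2D idx=19: raw=0x30007 flags P=1 W=1 U=1 S=0
  [2] read 0x30 idx=2: raw=0x31087 flags P=1 W=1 U=1 S=1
  ⇒ phys 0x31D6A (huge @L2)  [3 reads]
#3 VA=0xA0500A1F83B (r,kernel):
  [0] read 0x13 idx=20: raw=0x35007 flags P=1 W=1 U=1 S=0
  [1] read 0x35 idx=20: raw=0x37007 flags P=1 W=1 U=1 S=0
  [2] read 0x37 idx=5: raw=0x3B007 flags P=1 W=1 U=1 S=0
  [3] read 0x3B idx=31: raw=0x3D007 flags P=1 W=1 U=1 S=0
  ⇒ phys 0x3D83B  [4 reads]
#4 VA=0xB0000000B4C (r,user):
  [0] read 0x13 idx=22: raw=0x3F087 flags P=1 W=1 U=1 S=1
  ⇒ phys 0x3FB4C (huge @L0)  [1 reads]
#5 VA=0xB81C0C05DB7 (w,kernel):
  [0] read 0x13 idx=23: raw=0x40007 flags P=1 W=1 U=1 S=0
  [1] read 0x40 idx=7: raw=0x41007 flags P=1 W=1 U=1 S=0
  [2] read 0x41 idx=6: raw=0x43007 flags P=1 W=1 U=1 S=0
  [3] read 0x43 idx=5: raw=0x47007 flags P=1 W=1 U=1 S=0
  ⇒ phys 0x47DB7  [4 reads]
#6 VA=0xF8100A16760 (r,user):
  [0] read 0x13 idx=31: raw=0x4A007 flags P=1 W=1 U=1 S=0
  [1] read 0x4A idx=4: raw=0x4D007 flags P=1 W=1 U=1 S=0
  [2] read 0x4D idx=5: raw=0x4F007 flags P=1 W=1 U=1 S=0
  [3] read 0x4F idx=22: raw=0x50003 flags P=1 W=1 U=0 S=0
  ⇒ fault: PROTECTION_VIOLATION  — 4 lookups
#7 VA=0xE80C341DDC6 (r,user):
  [0] read 0x13 idx=29: raw=0x51007 flags P=1 W=1 U=1 S=0
  [1] read 0x51 idx=3: raw=0x53007 flags P=1 W=1 U=1 S=0
  [2] read 0x53 idx=26: raw=0x57007 flags P=1 W=1 U=1 S=0
  [3] read 0x57 idx=29: raw=0x5A007 flags P=1 W=1 U=1 S=0
  ⇒ phys 0x5ADC6  [4 reads]

Entries read for #0: 4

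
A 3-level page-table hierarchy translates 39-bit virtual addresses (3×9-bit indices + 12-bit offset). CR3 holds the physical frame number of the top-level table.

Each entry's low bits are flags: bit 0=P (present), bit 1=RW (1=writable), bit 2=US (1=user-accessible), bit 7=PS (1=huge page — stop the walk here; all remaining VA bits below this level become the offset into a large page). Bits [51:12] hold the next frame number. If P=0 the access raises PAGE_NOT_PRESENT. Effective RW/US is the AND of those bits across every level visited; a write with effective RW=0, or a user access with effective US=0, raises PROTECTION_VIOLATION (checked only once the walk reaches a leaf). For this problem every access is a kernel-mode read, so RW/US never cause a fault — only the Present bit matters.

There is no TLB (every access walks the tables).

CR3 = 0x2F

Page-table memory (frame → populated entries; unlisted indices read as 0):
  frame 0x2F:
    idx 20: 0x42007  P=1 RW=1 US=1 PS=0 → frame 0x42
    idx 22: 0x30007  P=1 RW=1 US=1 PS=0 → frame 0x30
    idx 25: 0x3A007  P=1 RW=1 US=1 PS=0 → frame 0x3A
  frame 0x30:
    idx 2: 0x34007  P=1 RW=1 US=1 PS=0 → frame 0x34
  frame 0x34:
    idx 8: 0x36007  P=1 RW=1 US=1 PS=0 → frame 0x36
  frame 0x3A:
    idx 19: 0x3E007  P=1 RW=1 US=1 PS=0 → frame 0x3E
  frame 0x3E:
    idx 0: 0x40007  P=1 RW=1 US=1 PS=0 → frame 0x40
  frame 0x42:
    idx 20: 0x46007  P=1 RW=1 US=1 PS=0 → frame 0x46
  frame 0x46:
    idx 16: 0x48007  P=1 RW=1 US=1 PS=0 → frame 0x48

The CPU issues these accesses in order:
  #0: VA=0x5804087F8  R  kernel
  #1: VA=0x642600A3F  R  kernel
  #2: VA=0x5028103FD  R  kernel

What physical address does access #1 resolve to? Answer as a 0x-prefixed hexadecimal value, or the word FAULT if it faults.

Per-access translation:
#0 VA=0x5804087F8 (r,kernel):
  [0] read 0x2F idx=22: raw=0x30007 flags P=1 W=1 U=1 S=0
  [1] read 0x30 idx=2: raw=0x34007 flags P=1 W=1 U=1 S=0
  [2] read 0x34 idx=8: raw=0x36007 flags P=1 W=1 U=1 S=0
  ✓ 0x367F8  — 3 lookups
#1 VA=0x642600A3F (r,kernel):
  [0] read 0x2F idx=25: raw=0x3A007 flags P=1 W=1 U=1 S=0
  [1] read 0x3A idx=19: raw=0x3E007 flags P=1 W=1 U=1 S=0
  [2] read 0x3E idx=0: raw=0x40007 flags P=1 W=1 U=1 S=0
  ✓ 0x40A3F  — 3 lookups
#2 VA=0x5028103FD (r,kernel):
  [0] read 0x2F idx=20: raw=0x42007 flags P=1 W=1 U=1 S=0
  [1] read 0x42 idx=20: raw=0x46007 flags P=1 W=1 U=1 S=0
  [2] read 0x46 idx=16: raw=0x48007 flags P=1 W=1 U=1 S=0
  ✓ 0x483FD  — 3 lookups

Access #1 PA: 0x40A3F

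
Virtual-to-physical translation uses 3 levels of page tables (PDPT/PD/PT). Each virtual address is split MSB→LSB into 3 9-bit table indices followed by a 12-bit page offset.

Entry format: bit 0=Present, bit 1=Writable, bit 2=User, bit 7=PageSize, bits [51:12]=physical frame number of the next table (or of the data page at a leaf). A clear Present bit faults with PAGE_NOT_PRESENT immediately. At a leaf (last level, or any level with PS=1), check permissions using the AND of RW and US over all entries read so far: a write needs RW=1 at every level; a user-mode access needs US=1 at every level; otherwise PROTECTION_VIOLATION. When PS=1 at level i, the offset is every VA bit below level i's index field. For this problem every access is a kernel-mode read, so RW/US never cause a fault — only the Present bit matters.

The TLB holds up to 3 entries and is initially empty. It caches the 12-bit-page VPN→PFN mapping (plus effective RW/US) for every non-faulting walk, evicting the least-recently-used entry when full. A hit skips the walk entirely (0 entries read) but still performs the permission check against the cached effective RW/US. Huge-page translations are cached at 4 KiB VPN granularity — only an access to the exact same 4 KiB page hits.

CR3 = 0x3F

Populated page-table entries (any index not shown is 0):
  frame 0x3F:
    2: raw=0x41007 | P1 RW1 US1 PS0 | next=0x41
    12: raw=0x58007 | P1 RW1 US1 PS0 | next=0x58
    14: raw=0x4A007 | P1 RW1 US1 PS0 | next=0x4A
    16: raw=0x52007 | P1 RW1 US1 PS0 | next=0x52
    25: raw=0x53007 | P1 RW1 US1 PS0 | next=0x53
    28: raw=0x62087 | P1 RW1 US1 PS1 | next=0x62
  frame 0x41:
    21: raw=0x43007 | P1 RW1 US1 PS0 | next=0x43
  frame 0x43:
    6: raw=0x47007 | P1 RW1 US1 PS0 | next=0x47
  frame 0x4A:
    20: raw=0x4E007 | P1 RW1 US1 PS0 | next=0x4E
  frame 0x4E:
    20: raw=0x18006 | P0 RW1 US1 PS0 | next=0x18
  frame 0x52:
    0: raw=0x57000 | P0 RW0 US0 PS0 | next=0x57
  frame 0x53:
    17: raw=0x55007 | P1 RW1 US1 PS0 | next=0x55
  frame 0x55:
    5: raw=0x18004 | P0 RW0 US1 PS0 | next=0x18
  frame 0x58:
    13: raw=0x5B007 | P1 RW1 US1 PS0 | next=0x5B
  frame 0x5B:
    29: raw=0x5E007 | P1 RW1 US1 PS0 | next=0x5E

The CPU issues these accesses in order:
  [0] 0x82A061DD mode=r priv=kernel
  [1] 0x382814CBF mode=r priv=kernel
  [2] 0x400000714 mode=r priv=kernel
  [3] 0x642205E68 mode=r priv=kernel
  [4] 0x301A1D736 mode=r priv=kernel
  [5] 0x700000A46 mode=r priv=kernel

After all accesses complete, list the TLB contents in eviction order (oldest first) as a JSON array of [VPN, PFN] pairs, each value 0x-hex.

Trace:
#0 VA=0x82A061DD (r,kernel):
  L0 @0x3F[2] → 0x41007  P=1,RW=1,US=1,PS=0
  L1 @0x41[21] → 0x43007  P=1,RW=1,US=1,PS=0
  L2 @0x43[6] → 0x47007  P=1,RW=1,US=1,PS=0
  ✓ 0x471DD  — 3 lookups
#1 VA=0x382814CBF (r,kernel):
  L0 @0x3F[14] → 0x4A007  P=1,RW=1,US=1,PS=0
  L1 @0x4A[20] → 0x4E007  P=1,RW=1,US=1,PS=0
  L2 @0x4E[20] → 0x18006  P=0,RW=1,US=1,PS=0
  ⇒ fault: PAGE_NOT_PRESENT  — 3 lookups
#2 VA=0x400000714 (r,kernel):
  L0 @0x3F[16] → 0x52007  P=1,RW=1,US=1,PS=0
  L1 @0x52[0] → 0x57000  P=0,RW=0,US=0,PS=0
  ⇒ fault: PAGE_NOT_PRESENT  — 2 lookups
#3 VA=0x642205E68 (r,kernel):
  L0 @0x3F[25] → 0x53007  P=1,RW=1,US=1,PS=0
  L1 @0x53[17] → 0x55007  P=1,RW=1,US=1,PS=0
  L2 @0x55[5] → 0x18004  P=0,RW=0,US=1,PS=0
  ⇒ fault: PAGE_NOT_PRESENT  — 3 lookups
#4 VA=0x301A1D736 (r,kernel):
  L0 @0x3F[12] → 0x58007  P=1,RW=1,US=1,PS=0
  L1 @0x58[13] → 0x5B007  P=1,RW=1,US=1,PS=0
  L2 @0x5B[29] → 0x5E007  P=1,RW=1,US=1,PS=0
  ✓ 0x5E736  — 3 lookups
#5 VA=0x700000A46 (r,kernel):
  L0 @0x3F[28] → 0x62087  P=1,RW=1,US=1,PS=1
  ✓ 0x62A46 (huge @L0)  — 1 lookups

TLB: [["0x82A06", "0x47"], ["0x301A1D", "0x5E"], ["0x700000", "0x62"]]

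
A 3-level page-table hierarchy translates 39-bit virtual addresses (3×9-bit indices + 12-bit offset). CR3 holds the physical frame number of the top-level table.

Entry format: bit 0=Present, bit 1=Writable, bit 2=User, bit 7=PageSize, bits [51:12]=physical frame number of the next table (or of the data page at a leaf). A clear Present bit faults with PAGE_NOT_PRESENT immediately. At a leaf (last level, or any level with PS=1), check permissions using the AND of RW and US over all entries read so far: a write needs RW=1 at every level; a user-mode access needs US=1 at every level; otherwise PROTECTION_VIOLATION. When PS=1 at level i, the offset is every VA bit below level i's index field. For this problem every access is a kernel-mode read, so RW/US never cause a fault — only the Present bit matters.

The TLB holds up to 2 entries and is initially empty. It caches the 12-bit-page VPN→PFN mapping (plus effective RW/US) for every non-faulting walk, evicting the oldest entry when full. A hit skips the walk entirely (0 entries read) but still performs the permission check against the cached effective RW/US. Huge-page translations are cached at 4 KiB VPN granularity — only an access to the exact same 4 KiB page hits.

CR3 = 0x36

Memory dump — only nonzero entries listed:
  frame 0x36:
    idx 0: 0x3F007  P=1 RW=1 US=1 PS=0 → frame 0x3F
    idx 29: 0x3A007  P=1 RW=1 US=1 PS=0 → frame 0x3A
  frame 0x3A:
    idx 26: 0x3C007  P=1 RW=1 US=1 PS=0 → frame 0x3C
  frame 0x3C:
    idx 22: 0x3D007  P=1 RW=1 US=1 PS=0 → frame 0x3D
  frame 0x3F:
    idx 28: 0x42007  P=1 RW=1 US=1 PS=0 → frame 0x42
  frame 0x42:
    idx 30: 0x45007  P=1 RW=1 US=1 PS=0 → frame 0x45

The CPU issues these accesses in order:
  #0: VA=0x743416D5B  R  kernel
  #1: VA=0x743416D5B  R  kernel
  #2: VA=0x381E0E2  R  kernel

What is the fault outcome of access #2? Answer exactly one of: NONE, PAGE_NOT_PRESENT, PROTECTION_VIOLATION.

Trace:
#0 VA=0x743416D5B (r,kernel):
  lvl0: tbl 0x36, slot 29 ⇒ 0x3A007 (P1/RW1/US1/PS0)
  lvl1: tbl 0x3A, slot 26 ⇒ 0x3C007 (P1/RW1/US1/PS0)
  lvl2: tbl 0x3C, slot 22 ⇒ 0x3D007 (P1/RW1/US1/PS0)
  → PA=0x3DD5B  (3 entries read)
#1 VA=0x743416D5B (r,kernel):
  TLB hit vpn=0x743416 → PA=0x3DD5B
#2 VA=0x381E0E2 (r,kernel):
  lvl0: tbl 0x36, slot 0 ⇒ 0x3F007 (P1/RW1/US1/PS0)
  lvl1: tbl 0x3F, slot 28 ⇒ 0x42007 (P1/RW1/US1/PS0)
  lvl2: tbl 0x42, slot 30 ⇒ 0x45007 (P1/RW1/US1/PS0)
  → PA=0x450E2  (3 entries read)

Access #2 fault: NONE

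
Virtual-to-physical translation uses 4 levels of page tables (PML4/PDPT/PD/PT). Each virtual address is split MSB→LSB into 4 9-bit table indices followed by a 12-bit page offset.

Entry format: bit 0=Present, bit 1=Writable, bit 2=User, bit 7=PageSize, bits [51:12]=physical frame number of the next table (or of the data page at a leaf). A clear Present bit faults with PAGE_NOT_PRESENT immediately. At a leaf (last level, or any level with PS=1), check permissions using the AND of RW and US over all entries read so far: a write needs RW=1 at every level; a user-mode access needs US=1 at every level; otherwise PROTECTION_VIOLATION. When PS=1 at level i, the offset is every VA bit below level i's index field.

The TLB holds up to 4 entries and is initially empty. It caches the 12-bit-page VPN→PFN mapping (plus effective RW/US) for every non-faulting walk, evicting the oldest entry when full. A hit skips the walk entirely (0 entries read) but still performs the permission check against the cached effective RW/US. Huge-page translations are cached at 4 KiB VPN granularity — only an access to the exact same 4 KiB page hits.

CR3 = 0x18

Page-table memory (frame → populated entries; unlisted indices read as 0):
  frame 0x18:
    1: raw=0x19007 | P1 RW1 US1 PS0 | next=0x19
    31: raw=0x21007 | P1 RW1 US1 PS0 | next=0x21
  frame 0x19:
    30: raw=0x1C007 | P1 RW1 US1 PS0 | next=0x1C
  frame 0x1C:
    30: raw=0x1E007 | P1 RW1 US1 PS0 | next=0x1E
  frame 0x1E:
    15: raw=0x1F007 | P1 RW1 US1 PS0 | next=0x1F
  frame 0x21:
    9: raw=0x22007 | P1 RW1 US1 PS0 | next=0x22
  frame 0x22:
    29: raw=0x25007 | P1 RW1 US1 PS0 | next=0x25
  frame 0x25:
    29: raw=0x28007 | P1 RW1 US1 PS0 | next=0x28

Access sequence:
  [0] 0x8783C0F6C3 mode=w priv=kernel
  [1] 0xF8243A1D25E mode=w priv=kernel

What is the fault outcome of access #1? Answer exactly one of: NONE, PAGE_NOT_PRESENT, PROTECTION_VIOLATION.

Per-access translation:
#0 VA=0x8783C0F6C3 (w,kernel):
  L0 @0x18[1] → 0x19007  P=1,RW=1,US=1,PS=0
  L1 @0x19[30] → 0x1C007  P=1,RW=1,US=1,PS=0
  L2 @0x1C[30] → 0x1E007  P=1,RW=1,US=1,PS=0
  L3 @0x1E[15] → 0x1F007  P=1,RW=1,US=1,PS=0
  → PA=0x1F6C3  (4 entries read)
#1 VA=0xF8243A1D25E (w,kernel):
  L0 @0x18[31] → 0x21007  P=1,RW=1,US=1,PS=0
  L1 @0x21[9] → 0x22007  P=1,RW=1,US=1,PS=0
  L2 @0x22[29] → 0x25007  P=1,RW=1,US=1,PS=0
  L3 @0x25[29] → 0x28007  P=1,RW=1,US=1,PS=0
  → PA=0x2825E  (4 entries read)

Access #1 fault: NONE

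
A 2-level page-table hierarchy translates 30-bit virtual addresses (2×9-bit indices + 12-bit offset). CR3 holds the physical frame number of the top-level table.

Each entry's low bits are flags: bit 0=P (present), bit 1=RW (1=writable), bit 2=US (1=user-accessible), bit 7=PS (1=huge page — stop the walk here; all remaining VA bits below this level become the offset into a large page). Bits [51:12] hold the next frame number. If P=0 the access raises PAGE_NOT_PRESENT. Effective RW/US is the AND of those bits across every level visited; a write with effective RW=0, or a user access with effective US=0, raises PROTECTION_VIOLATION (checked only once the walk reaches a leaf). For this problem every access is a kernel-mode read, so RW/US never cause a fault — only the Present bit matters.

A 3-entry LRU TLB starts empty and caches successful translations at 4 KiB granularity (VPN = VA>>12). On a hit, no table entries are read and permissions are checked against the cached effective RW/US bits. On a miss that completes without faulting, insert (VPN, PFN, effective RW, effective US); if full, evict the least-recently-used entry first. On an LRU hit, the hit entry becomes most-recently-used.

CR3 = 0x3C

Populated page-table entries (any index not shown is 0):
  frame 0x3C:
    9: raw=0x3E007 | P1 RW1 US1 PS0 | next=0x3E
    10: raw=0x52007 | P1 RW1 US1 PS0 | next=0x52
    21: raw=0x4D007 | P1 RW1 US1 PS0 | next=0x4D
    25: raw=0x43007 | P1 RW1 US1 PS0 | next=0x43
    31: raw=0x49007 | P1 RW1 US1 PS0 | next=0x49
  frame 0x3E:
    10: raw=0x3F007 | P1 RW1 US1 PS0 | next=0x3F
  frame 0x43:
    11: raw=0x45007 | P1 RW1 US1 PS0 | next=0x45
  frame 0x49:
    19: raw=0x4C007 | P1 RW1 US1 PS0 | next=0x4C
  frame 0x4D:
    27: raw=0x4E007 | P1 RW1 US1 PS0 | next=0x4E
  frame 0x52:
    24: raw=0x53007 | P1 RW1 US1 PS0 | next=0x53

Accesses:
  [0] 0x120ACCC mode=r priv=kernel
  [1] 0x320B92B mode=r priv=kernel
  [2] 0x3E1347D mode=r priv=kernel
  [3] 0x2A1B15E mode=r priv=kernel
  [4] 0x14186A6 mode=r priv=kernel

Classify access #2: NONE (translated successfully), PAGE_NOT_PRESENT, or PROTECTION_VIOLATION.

Walk each access:
#0 VA=0x120ACCC (r,kernel):
  [0] read 0x3C idx=9: raw=0x3E007 flags P=1 W=1 U=1 S=0
  [1] read 0x3E idx=10: raw=0x3F007 flags P=1 W=1 U=1 S=0
  ⇒ phys 0x3FCCC  [2 reads]
#1 VA=0x320B92B (r,kernel):
  [0] read 0x3C idx=25: raw=0x43007 flags P=1 W=1 U=1 S=0
  [1] read 0x43 idx=11: raw=0x45007 flags P=1 W=1 U=1 S=0
  ⇒ phys 0x4592B  [2 reads]
#2 VA=0x3E1347D (r,kernel):
  [0] read 0x3C idx=31: raw=0x49007 flags P=1 W=1 U=1 S=0
  [1] read 0x49 idx=19: raw=0x4C007 flags P=1 W=1 U=1 S=0
  ⇒ phys 0x4C47D  [2 reads]
#3 VA=0x2A1B15E (r,kernel):
  [0] read 0x3C idx=21: raw=0x4D007 flags P=1 W=1 U=1 S=0
  [1] read 0x4D idx=27: raw=0x4E007 flags P=1 W=1 U=1 S=0
  ⇒ phys 0x4E15E  [2 reads]
#4 VA=0x14186A6 (r,kernel):
  [0] read 0x3C idx=10: raw=0x52007 flags P=1 W=1 U=1 S=0
  [1] read 0x52 idx=24: raw=0x53007 flags P=1 W=1 U=1 S=0
  ⇒ phys 0x536A6  [2 reads]

Access #2 fault: NONE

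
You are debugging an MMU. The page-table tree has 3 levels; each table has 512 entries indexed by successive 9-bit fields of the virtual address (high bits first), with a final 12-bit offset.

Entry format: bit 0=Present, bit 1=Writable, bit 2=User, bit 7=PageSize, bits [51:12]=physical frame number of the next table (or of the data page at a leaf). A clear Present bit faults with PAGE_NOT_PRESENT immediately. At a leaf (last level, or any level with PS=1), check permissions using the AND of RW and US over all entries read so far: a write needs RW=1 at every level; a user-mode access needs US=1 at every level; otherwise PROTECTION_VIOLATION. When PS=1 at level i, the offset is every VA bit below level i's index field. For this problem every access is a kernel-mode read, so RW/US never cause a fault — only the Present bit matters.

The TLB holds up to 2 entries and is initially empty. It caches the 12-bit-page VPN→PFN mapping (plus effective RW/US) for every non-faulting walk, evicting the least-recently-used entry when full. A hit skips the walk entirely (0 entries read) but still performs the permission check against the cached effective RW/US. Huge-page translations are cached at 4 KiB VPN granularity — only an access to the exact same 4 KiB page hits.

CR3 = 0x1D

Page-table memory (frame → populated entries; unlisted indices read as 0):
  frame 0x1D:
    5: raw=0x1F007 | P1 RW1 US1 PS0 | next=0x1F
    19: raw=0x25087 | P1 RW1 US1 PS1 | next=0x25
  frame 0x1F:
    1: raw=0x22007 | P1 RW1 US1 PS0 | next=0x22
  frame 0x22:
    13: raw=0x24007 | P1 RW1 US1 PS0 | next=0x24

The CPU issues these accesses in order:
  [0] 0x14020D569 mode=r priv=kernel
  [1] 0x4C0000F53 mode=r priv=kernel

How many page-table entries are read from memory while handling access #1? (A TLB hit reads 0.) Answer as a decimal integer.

Trace:
#0 VA=0x14020D569 (r,kernel):
  L0 @0x1D[5] → 0x1F007  P=1,RW=1,US=1,PS=0
  L1 @0x1F[1] → 0x22007  P=1,RW=1,US=1,PS=0
  L2 @0x22[13] → 0x24007  P=1,RW=1,US=1,PS=0
  ⇒ phys 0x24569  [3 reads]
#1 VA=0x4C0000F53 (r,kernel):
  L0 @0x1D[19] → 0x25087  P=1,RW=1,US=1,PS=1
  ⇒ phys 0x25F53 (huge @L0)  [1 reads]

Entries read for #1: 1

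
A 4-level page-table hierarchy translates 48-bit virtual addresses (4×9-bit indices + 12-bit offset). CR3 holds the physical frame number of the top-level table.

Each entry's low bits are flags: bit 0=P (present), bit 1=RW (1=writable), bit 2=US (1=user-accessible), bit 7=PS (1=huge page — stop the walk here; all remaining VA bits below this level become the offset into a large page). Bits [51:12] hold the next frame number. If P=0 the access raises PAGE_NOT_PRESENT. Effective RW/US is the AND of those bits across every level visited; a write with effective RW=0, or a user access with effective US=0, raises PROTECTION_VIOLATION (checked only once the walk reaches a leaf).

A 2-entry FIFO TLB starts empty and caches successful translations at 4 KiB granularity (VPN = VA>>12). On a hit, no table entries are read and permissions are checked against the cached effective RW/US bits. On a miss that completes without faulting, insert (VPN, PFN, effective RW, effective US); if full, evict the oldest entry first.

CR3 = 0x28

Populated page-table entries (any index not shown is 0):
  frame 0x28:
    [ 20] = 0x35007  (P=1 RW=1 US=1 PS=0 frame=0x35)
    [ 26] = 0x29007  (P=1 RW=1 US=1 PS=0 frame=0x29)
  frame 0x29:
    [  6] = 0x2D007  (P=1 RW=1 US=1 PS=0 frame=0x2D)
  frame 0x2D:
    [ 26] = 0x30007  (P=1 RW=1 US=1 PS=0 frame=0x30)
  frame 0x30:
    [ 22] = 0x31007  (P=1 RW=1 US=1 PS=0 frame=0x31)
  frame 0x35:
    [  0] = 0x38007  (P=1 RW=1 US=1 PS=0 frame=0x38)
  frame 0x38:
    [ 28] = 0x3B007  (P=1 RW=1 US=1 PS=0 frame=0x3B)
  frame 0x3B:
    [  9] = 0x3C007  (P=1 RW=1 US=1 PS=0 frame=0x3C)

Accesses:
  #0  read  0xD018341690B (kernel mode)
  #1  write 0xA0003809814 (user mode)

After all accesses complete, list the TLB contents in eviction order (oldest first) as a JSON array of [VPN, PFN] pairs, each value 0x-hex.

Walk each access:
#0 VA=0xD018341690B (r,kernel):
  L0 @0x28[26] → 0x29007  P=1,RW=1,US=1,PS=0
  L1 @0x29[6] → 0x2D007  P=1,RW=1,US=1,PS=0
  L2 @0x2D[26] → 0x30007  P=1,RW=1,US=1,PS=0
  L3 @0x30[22] → 0x31007  P=1,RW=1,US=1,PS=0
  ⇒ phys 0x3190B  [4 reads]
#1 VA=0xA0003809814 (w,user):
  L0 @0x28[20] → 0x35007  P=1,RW=1,US=1,PS=0
  L1 @0x35[0] → 0x38007  P=1,RW=1,US=1,PS=0
  L2 @0x38[28] → 0x3B007  P=1,RW=1,US=1,PS=0
  L3 @0x3B[9] → 0x3C007  P=1,RW=1,US=1,PS=0
  ⇒ phys 0x3C814  [4 reads]

TLB: [["0xD0183416", "0x31"], ["0xA0003809", "0x3C"]]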